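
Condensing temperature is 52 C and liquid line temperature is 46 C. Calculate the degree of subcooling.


Subcooling = T_cond - T_liquid
Subcooling = 52 - 46
Subcooling = 6 K

6


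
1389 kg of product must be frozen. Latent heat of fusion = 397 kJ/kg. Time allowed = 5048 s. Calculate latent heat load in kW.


Q_lat = m * h_fg / t
Q_lat = 1389 * 397 / 5048
Q_lat = 109.24 kW

109.24


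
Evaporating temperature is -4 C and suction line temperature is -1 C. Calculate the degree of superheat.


Superheat = T_suction - T_evap
Superheat = -1 - (-4)
Superheat = 3 K

3


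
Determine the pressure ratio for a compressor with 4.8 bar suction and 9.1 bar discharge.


PR = P_high / P_low
PR = 9.1 / 4.8
PR = 1.896

1.896


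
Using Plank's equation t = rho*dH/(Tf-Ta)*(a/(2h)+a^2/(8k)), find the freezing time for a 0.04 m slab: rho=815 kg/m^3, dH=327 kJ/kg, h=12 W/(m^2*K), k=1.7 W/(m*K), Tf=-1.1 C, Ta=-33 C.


dT = -1.1 - (-33) = 31.9 K
term1 = a/(2h) = 0.04/(2*12) = 0.001666666667
term2 = a^2/(8k) = 0.04^2/(8*1.7) = 0.0001176470588
t = rho*dH*1000/dT * (term1 + term2)
t = 815*327*1000/31.9 * (0.001666666667 + 0.0001176470588)
t = 14907 s

14907


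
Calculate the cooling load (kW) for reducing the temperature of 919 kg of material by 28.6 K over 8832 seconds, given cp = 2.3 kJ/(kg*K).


Q = m * cp * dT / t
Q = 919 * 2.3 * 28.6 / 8832
Q = 6.845 kW

6.845


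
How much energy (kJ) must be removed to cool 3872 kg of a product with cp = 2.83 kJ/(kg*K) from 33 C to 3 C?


dT = 33 - (3) = 30 K
Q = m * cp * dT = 3872 * 2.83 * 30
Q = 328733 kJ

328733


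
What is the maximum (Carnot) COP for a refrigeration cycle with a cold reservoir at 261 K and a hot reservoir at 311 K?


dT = 311 - 261 = 50 K
COP_carnot = T_cold / dT = 261 / 50
COP_carnot = 5.22

5.22


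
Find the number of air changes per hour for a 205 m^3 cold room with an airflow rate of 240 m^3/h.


ACH = flow / volume
ACH = 240 / 205
ACH = 1.171

1.171


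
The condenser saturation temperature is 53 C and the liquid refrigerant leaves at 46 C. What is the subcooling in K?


Subcooling = T_cond - T_liquid
Subcooling = 53 - 46
Subcooling = 7 K

7


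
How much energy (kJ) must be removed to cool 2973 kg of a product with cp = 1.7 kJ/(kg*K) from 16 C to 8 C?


dT = 16 - (8) = 8 K
Q = m * cp * dT = 2973 * 1.7 * 8
Q = 40433 kJ

40433


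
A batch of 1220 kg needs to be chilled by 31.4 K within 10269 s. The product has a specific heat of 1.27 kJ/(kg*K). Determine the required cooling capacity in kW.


Q = m * cp * dT / t
Q = 1220 * 1.27 * 31.4 / 10269
Q = 4.738 kW

4.738


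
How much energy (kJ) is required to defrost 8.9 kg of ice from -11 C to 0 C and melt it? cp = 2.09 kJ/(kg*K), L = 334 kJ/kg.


Sensible heat = cp * dT = 2.09 * 11 = 22.99 kJ/kg
Total per kg = 22.99 + 334 = 356.99 kJ/kg
Q = m * total = 8.9 * 356.99
Q = 3177.2 kJ

3177.2


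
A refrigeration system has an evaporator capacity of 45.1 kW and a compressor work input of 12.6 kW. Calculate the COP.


COP = Q_evap / W
COP = 45.1 / 12.6
COP = 3.579

3.579


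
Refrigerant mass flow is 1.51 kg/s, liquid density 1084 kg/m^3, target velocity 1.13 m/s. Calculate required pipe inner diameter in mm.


A = m_dot / (rho * v) = 1.51 / (1084 * 1.13) = 0.001232733566 m^2
d = sqrt(4*A/pi) * 1000
d = 39.6 mm

39.6


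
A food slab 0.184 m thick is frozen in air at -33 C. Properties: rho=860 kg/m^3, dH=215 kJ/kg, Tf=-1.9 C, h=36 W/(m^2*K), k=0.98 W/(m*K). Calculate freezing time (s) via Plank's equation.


dT = -1.9 - (-33) = 31.1 K
term1 = a/(2h) = 0.184/(2*36) = 0.002555555556
term2 = a^2/(8k) = 0.184^2/(8*0.98) = 0.004318367347
t = rho*dH*1000/dT * (term1 + term2)
t = 860*215*1000/31.1 * (0.002555555556 + 0.004318367347)
t = 40868 s

40868


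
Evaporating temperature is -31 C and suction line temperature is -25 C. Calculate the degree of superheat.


Superheat = T_suction - T_evap
Superheat = -25 - (-31)
Superheat = 6 K

6


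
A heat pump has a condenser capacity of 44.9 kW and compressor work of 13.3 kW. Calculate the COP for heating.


COP_hp = Q_cond / W
COP_hp = 44.9 / 13.3
COP_hp = 3.376

3.376


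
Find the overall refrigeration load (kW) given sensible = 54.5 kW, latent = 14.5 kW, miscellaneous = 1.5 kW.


Q_total = Q_s + Q_l + Q_misc
Q_total = 54.5 + 14.5 + 1.5
Q_total = 70.5 kW

70.5


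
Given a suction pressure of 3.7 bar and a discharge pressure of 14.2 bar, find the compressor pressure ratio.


PR = P_high / P_low
PR = 14.2 / 3.7
PR = 3.838

3.838


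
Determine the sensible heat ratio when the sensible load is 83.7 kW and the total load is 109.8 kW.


SHR = Q_sensible / Q_total
SHR = 83.7 / 109.8
SHR = 0.762

0.762


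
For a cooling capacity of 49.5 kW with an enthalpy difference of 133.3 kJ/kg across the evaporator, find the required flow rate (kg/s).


m_dot = Q / dh
m_dot = 49.5 / 133.3
m_dot = 0.3713 kg/s

0.3713


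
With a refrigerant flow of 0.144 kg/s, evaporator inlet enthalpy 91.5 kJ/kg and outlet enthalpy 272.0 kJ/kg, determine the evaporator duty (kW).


dh = 272.0 - 91.5 = 180.5 kJ/kg
Q_evap = m_dot * dh = 0.144 * 180.5
Q_evap = 25.99 kW

25.99


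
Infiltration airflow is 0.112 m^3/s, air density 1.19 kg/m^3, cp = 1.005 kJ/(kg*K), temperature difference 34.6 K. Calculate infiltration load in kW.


Q = V_dot * rho * cp * dT
Q = 0.112 * 1.19 * 1.005 * 34.6
Q = 4.635 kW

4.635


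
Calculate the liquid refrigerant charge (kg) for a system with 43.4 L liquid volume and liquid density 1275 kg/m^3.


Charge = V * rho / 1000
Charge = 43.4 * 1275 / 1000
Charge = 55.34 kg

55.34


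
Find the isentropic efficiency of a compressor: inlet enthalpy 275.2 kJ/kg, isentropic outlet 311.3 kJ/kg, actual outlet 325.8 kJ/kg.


dh_ideal = 311.3 - 275.2 = 36.1 kJ/kg
dh_actual = 325.8 - 275.2 = 50.6 kJ/kg
eta_s = dh_ideal / dh_actual = 36.1 / 50.6
eta_s = 0.7134

0.7134


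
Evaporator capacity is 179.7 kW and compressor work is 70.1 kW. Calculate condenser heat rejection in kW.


Q_cond = Q_evap + W
Q_cond = 179.7 + 70.1
Q_cond = 249.8 kW

249.8


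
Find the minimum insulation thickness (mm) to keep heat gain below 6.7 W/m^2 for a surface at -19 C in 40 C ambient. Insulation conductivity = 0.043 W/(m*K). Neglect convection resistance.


dT = 40 - (-19) = 59 K
thickness = k * dT / q_max * 1000
thickness = 0.043 * 59 / 6.7 * 1000
thickness = 378.7 mm

378.7


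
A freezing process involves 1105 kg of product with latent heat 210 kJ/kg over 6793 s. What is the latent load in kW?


Q_lat = m * h_fg / t
Q_lat = 1105 * 210 / 6793
Q_lat = 34.16 kW

34.16


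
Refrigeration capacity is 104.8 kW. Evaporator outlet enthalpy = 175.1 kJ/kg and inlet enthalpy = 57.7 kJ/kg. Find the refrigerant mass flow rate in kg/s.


dh = 175.1 - 57.7 = 117.4 kJ/kg
m_dot = Q / dh = 104.8 / 117.4 = 0.8927 kg/s

0.8927


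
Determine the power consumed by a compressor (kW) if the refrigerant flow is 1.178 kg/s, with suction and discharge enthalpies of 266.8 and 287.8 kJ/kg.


dh = 287.8 - 266.8 = 21.0 kJ/kg
W = m_dot * dh = 1.178 * 21.0 = 24.74 kW

24.74


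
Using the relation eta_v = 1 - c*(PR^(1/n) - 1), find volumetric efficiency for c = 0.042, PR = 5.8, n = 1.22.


PR^(1/n) = 5.8^(1/1.22) = 4.22435736
eta_v = 1 - 0.042 * (4.22435736 - 1)
eta_v = 0.8646

0.8646


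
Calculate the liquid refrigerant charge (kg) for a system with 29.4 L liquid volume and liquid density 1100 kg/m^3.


Charge = V * rho / 1000
Charge = 29.4 * 1100 / 1000
Charge = 32.34 kg

32.34


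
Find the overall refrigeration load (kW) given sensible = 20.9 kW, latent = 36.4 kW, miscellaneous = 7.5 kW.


Q_total = Q_s + Q_l + Q_misc
Q_total = 20.9 + 36.4 + 7.5
Q_total = 64.8 kW

64.8


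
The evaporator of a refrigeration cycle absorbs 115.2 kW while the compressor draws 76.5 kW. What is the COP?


COP = Q_evap / W
COP = 115.2 / 76.5
COP = 1.506

1.506


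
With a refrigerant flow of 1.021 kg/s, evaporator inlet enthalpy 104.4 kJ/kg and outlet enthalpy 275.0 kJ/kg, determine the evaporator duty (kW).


dh = 275.0 - 104.4 = 170.6 kJ/kg
Q_evap = m_dot * dh = 1.021 * 170.6
Q_evap = 174.18 kW

174.18


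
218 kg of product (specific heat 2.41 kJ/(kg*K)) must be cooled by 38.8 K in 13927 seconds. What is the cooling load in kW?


Q = m * cp * dT / t
Q = 218 * 2.41 * 38.8 / 13927
Q = 1.464 kW

1.464


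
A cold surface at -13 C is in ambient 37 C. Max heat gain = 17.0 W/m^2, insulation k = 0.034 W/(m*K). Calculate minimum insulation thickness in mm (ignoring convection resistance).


dT = 37 - (-13) = 50 K
thickness = k * dT / q_max * 1000
thickness = 0.034 * 50 / 17.0 * 1000
thickness = 100.0 mm

100.0


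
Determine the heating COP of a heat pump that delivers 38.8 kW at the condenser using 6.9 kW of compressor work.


COP_hp = Q_cond / W
COP_hp = 38.8 / 6.9
COP_hp = 5.623

5.623


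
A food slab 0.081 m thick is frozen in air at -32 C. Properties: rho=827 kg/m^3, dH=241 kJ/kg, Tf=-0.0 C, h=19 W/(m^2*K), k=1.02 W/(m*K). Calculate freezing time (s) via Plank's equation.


dT = -0.0 - (-32) = 32.0 K
term1 = a/(2h) = 0.081/(2*19) = 0.002131578947
term2 = a^2/(8k) = 0.081^2/(8*1.02) = 0.0008040441176
t = rho*dH*1000/dT * (term1 + term2)
t = 827*241*1000/32.0 * (0.002131578947 + 0.0008040441176)
t = 18284 s

18284


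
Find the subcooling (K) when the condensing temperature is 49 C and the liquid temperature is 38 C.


Subcooling = T_cond - T_liquid
Subcooling = 49 - 38
Subcooling = 11 K

11


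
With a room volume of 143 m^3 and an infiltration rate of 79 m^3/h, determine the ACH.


ACH = flow / volume
ACH = 79 / 143
ACH = 0.552

0.552


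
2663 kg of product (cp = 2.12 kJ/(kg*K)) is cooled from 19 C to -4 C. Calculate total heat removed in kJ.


dT = 19 - (-4) = 23 K
Q = m * cp * dT = 2663 * 2.12 * 23
Q = 129848 kJ

129848


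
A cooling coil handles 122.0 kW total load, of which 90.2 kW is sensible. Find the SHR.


SHR = Q_sensible / Q_total
SHR = 90.2 / 122.0
SHR = 0.739

0.739


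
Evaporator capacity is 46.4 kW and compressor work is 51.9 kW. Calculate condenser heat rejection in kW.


Q_cond = Q_evap + W
Q_cond = 46.4 + 51.9
Q_cond = 98.3 kW

98.3


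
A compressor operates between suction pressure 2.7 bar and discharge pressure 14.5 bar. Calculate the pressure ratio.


PR = P_high / P_low
PR = 14.5 / 2.7
PR = 5.37

5.37


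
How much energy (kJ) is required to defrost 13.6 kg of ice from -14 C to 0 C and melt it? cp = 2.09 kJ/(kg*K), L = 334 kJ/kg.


Sensible heat = cp * dT = 2.09 * 14 = 29.26 kJ/kg
Total per kg = 29.26 + 334 = 363.26 kJ/kg
Q = m * total = 13.6 * 363.26
Q = 4940.3 kJ

4940.3


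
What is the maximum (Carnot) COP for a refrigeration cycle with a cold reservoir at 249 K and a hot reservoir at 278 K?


dT = 278 - 249 = 29 K
COP_carnot = T_cold / dT = 249 / 29
COP_carnot = 8.586

8.586


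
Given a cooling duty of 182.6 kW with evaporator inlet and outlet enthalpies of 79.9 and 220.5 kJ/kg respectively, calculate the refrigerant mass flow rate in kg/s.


dh = 220.5 - 79.9 = 140.6 kJ/kg
m_dot = Q / dh = 182.6 / 140.6 = 1.2987 kg/s

1.2987


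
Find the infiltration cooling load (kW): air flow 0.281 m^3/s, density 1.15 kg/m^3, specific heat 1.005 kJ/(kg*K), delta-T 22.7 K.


Q = V_dot * rho * cp * dT
Q = 0.281 * 1.15 * 1.005 * 22.7
Q = 7.372 kW

7.372


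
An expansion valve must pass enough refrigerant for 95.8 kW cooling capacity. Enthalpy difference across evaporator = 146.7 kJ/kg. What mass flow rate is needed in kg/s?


m_dot = Q / dh
m_dot = 95.8 / 146.7
m_dot = 0.653 kg/s

0.653


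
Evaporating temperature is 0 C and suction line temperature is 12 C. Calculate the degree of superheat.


Superheat = T_suction - T_evap
Superheat = 12 - (0)
Superheat = 12 K

12


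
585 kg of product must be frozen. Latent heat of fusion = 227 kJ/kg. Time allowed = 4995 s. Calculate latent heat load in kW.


Q_lat = m * h_fg / t
Q_lat = 585 * 227 / 4995
Q_lat = 26.59 kW

26.59


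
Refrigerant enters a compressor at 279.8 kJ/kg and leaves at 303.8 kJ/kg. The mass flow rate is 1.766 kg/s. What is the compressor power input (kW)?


dh = 303.8 - 279.8 = 24.0 kJ/kg
W = m_dot * dh = 1.766 * 24.0 = 42.38 kW

42.38


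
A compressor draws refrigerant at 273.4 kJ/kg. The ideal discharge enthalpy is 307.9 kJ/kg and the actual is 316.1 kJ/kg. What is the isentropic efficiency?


dh_ideal = 307.9 - 273.4 = 34.5 kJ/kg
dh_actual = 316.1 - 273.4 = 42.7 kJ/kg
eta_s = dh_ideal / dh_actual = 34.5 / 42.7
eta_s = 0.808

0.808


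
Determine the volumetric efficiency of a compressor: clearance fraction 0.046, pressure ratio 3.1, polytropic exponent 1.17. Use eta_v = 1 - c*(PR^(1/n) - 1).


PR^(1/n) = 3.1^(1/1.17) = 2.63006971
eta_v = 1 - 0.046 * (2.63006971 - 1)
eta_v = 0.925

0.925


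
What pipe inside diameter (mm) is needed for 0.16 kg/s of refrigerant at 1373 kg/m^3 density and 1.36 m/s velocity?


A = m_dot / (rho * v) = 0.16 / (1373 * 1.36) = 0.0000856861317 m^2
d = sqrt(4*A/pi) * 1000
d = 10.4 mm

10.4


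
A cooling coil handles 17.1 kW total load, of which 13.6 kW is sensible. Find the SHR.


SHR = Q_sensible / Q_total
SHR = 13.6 / 17.1
SHR = 0.795

0.795


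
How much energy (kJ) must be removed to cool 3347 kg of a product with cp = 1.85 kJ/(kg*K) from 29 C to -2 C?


dT = 29 - (-2) = 31 K
Q = m * cp * dT = 3347 * 1.85 * 31
Q = 191950 kJ

191950


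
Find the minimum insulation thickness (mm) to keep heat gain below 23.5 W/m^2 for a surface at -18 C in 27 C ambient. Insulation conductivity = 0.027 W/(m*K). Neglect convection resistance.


dT = 27 - (-18) = 45 K
thickness = k * dT / q_max * 1000
thickness = 0.027 * 45 / 23.5 * 1000
thickness = 51.7 mm

51.7


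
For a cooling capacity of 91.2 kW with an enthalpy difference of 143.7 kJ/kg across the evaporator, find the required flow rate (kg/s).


m_dot = Q / dh
m_dot = 91.2 / 143.7
m_dot = 0.6347 kg/s

0.6347


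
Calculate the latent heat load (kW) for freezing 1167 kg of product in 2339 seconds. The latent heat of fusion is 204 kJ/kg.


Q_lat = m * h_fg / t
Q_lat = 1167 * 204 / 2339
Q_lat = 101.78 kW

101.78


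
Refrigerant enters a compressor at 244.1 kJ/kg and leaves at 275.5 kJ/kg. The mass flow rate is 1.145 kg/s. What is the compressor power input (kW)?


dh = 275.5 - 244.1 = 31.4 kJ/kg
W = m_dot * dh = 1.145 * 31.4 = 35.95 kW

35.95


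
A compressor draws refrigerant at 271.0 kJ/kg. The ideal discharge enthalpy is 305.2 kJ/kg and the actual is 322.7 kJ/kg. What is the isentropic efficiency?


dh_ideal = 305.2 - 271.0 = 34.2 kJ/kg
dh_actual = 322.7 - 271.0 = 51.7 kJ/kg
eta_s = dh_ideal / dh_actual = 34.2 / 51.7
eta_s = 0.6615

0.6615


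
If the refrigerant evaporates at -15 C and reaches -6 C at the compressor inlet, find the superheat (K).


Superheat = T_suction - T_evap
Superheat = -6 - (-15)
Superheat = 9 K

9


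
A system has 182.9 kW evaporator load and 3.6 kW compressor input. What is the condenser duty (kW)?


Q_cond = Q_evap + W
Q_cond = 182.9 + 3.6
Q_cond = 186.5 kW

186.5


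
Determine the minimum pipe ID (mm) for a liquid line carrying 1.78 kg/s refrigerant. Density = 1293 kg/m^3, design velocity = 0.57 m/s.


A = m_dot / (rho * v) = 1.78 / (1293 * 0.57) = 0.002415163973 m^2
d = sqrt(4*A/pi) * 1000
d = 55.5 mm

55.5


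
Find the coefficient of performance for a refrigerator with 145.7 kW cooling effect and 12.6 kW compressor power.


COP = Q_evap / W
COP = 145.7 / 12.6
COP = 11.563

11.563


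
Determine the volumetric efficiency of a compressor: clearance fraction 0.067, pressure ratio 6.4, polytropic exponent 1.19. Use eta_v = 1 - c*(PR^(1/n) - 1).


PR^(1/n) = 6.4^(1/1.19) = 4.75841333
eta_v = 1 - 0.067 * (4.75841333 - 1)
eta_v = 0.7482

0.7482


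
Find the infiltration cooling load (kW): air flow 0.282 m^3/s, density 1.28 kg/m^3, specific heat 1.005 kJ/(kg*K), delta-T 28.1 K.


Q = V_dot * rho * cp * dT
Q = 0.282 * 1.28 * 1.005 * 28.1
Q = 10.194 kW

10.194


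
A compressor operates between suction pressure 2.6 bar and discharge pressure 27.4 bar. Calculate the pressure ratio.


PR = P_high / P_low
PR = 27.4 / 2.6
PR = 10.538

10.538


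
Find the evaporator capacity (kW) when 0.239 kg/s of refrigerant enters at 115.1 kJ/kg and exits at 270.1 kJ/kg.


dh = 270.1 - 115.1 = 155.0 kJ/kg
Q_evap = m_dot * dh = 0.239 * 155.0
Q_evap = 37.05 kW

37.05


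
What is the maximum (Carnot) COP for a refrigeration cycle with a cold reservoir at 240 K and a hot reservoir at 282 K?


dT = 282 - 240 = 42 K
COP_carnot = T_cold / dT = 240 / 42
COP_carnot = 5.714

5.714


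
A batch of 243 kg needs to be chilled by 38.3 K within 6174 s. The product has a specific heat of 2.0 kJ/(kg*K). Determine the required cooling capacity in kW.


Q = m * cp * dT / t
Q = 243 * 2.0 * 38.3 / 6174
Q = 3.015 kW

3.015


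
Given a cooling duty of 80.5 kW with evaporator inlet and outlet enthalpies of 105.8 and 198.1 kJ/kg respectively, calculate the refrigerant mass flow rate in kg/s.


dh = 198.1 - 105.8 = 92.3 kJ/kg
m_dot = Q / dh = 80.5 / 92.3 = 0.8722 kg/s

0.8722


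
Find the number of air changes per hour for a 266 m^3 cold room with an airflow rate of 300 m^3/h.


ACH = flow / volume
ACH = 300 / 266
ACH = 1.128

1.128


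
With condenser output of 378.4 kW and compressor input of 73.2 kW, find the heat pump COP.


COP_hp = Q_cond / W
COP_hp = 378.4 / 73.2
COP_hp = 5.169

5.169


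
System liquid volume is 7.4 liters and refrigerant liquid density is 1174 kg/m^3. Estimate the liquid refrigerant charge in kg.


Charge = V * rho / 1000
Charge = 7.4 * 1174 / 1000
Charge = 8.69 kg

8.69


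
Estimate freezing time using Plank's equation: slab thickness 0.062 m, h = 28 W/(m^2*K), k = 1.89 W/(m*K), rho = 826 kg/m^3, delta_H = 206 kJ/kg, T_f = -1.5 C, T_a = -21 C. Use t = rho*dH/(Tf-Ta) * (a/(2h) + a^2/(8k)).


dT = -1.5 - (-21) = 19.5 K
term1 = a/(2h) = 0.062/(2*28) = 0.001107142857
term2 = a^2/(8k) = 0.062^2/(8*1.89) = 0.0002542328042
t = rho*dH*1000/dT * (term1 + term2)
t = 826*206*1000/19.5 * (0.001107142857 + 0.0002542328042)
t = 11879 s

11879


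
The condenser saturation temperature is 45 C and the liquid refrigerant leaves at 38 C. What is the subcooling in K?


Subcooling = T_cond - T_liquid
Subcooling = 45 - 38
Subcooling = 7 K

7


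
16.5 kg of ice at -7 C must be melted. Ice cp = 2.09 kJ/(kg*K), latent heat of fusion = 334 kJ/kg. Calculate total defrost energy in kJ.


Sensible heat = cp * dT = 2.09 * 7 = 14.63 kJ/kg
Total per kg = 14.63 + 334 = 348.63 kJ/kg
Q = m * total = 16.5 * 348.63
Q = 5752.4 kJ

5752.4


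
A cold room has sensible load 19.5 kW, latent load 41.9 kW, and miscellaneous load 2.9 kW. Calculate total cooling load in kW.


Q_total = Q_s + Q_l + Q_misc
Q_total = 19.5 + 41.9 + 2.9
Q_total = 64.3 kW

64.3


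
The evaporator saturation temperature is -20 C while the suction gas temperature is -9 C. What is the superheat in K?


Superheat = T_suction - T_evap
Superheat = -9 - (-20)
Superheat = 11 K

11


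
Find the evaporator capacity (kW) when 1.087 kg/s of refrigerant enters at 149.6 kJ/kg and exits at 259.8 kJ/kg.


dh = 259.8 - 149.6 = 110.2 kJ/kg
Q_evap = m_dot * dh = 1.087 * 110.2
Q_evap = 119.79 kW

119.79


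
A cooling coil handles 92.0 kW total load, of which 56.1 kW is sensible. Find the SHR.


SHR = Q_sensible / Q_total
SHR = 56.1 / 92.0
SHR = 0.61

0.61


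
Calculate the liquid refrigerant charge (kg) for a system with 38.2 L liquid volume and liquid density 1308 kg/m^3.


Charge = V * rho / 1000
Charge = 38.2 * 1308 / 1000
Charge = 49.97 kg

49.97


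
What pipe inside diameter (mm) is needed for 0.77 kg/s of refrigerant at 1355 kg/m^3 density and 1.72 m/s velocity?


A = m_dot / (rho * v) = 0.77 / (1355 * 1.72) = 0.0003303870248 m^2
d = sqrt(4*A/pi) * 1000
d = 20.5 mm

20.5


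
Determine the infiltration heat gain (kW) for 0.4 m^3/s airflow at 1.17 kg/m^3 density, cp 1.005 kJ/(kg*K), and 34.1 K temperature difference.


Q = V_dot * rho * cp * dT
Q = 0.4 * 1.17 * 1.005 * 34.1
Q = 16.039 kW

16.039


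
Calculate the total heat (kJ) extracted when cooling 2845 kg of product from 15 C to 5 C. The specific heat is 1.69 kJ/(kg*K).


dT = 15 - (5) = 10 K
Q = m * cp * dT = 2845 * 1.69 * 10
Q = 48081 kJ

48081


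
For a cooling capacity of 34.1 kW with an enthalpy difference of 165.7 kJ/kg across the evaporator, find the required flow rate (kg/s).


m_dot = Q / dh
m_dot = 34.1 / 165.7
m_dot = 0.2058 kg/s

0.2058


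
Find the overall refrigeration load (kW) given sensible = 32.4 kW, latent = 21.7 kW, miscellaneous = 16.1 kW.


Q_total = Q_s + Q_l + Q_misc
Q_total = 32.4 + 21.7 + 16.1
Q_total = 70.2 kW

70.2


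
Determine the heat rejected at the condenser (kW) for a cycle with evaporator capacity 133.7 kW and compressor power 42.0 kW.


Q_cond = Q_evap + W
Q_cond = 133.7 + 42.0
Q_cond = 175.7 kW

175.7


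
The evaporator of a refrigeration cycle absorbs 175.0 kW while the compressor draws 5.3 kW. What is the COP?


COP = Q_evap / W
COP = 175.0 / 5.3
COP = 33.019

33.019


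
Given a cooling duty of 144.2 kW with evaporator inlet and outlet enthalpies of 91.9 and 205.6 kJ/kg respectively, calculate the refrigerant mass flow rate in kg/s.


dh = 205.6 - 91.9 = 113.7 kJ/kg
m_dot = Q / dh = 144.2 / 113.7 = 1.2682 kg/s

1.2682


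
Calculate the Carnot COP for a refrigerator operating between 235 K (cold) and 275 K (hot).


dT = 275 - 235 = 40 K
COP_carnot = T_cold / dT = 235 / 40
COP_carnot = 5.875

5.875


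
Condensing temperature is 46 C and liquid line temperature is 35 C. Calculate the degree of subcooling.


Subcooling = T_cond - T_liquid
Subcooling = 46 - 35
Subcooling = 11 K

11


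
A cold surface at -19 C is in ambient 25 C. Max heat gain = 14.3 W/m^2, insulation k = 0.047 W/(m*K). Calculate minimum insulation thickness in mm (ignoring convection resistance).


dT = 25 - (-19) = 44 K
thickness = k * dT / q_max * 1000
thickness = 0.047 * 44 / 14.3 * 1000
thickness = 144.6 mm

144.6


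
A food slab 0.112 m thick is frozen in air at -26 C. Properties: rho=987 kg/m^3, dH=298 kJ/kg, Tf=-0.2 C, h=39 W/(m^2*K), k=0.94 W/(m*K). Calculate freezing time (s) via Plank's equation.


dT = -0.2 - (-26) = 25.8 K
term1 = a/(2h) = 0.112/(2*39) = 0.001435897436
term2 = a^2/(8k) = 0.112^2/(8*0.94) = 0.001668085106
t = rho*dH*1000/dT * (term1 + term2)
t = 987*298*1000/25.8 * (0.001435897436 + 0.001668085106)
t = 35386 s

35386


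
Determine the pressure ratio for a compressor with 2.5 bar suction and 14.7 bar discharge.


PR = P_high / P_low
PR = 14.7 / 2.5
PR = 5.88

5.88


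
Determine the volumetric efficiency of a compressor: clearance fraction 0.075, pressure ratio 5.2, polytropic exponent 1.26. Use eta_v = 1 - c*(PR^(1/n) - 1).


PR^(1/n) = 5.2^(1/1.26) = 3.70046774
eta_v = 1 - 0.075 * (3.70046774 - 1)
eta_v = 0.7975

0.7975


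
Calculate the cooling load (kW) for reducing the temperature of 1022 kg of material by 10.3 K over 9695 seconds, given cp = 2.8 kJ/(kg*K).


Q = m * cp * dT / t
Q = 1022 * 2.8 * 10.3 / 9695
Q = 3.04 kW

3.04


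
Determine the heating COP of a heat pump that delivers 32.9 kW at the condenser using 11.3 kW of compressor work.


COP_hp = Q_cond / W
COP_hp = 32.9 / 11.3
COP_hp = 2.912

2.912


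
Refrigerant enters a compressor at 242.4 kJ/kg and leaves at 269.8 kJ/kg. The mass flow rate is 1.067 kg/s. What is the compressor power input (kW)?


dh = 269.8 - 242.4 = 27.4 kJ/kg
W = m_dot * dh = 1.067 * 27.4 = 29.24 kW

29.24


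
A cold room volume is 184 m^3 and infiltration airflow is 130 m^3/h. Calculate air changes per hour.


ACH = flow / volume
ACH = 130 / 184
ACH = 0.707

0.707


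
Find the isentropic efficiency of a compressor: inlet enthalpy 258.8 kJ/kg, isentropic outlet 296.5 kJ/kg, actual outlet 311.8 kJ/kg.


dh_ideal = 296.5 - 258.8 = 37.7 kJ/kg
dh_actual = 311.8 - 258.8 = 53.0 kJ/kg
eta_s = dh_ideal / dh_actual = 37.7 / 53.0
eta_s = 0.7113

0.7113


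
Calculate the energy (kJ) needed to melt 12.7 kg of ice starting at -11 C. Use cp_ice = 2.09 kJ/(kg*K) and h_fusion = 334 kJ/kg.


Sensible heat = cp * dT = 2.09 * 11 = 22.99 kJ/kg
Total per kg = 22.99 + 334 = 356.99 kJ/kg
Q = m * total = 12.7 * 356.99
Q = 4533.8 kJ

4533.8


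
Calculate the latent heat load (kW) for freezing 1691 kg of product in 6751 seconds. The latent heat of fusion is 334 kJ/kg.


Q_lat = m * h_fg / t
Q_lat = 1691 * 334 / 6751
Q_lat = 83.66 kW

83.66


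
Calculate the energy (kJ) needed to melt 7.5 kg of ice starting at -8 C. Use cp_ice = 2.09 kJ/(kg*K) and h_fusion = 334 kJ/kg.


Sensible heat = cp * dT = 2.09 * 8 = 16.72 kJ/kg
Total per kg = 16.72 + 334 = 350.72 kJ/kg
Q = m * total = 7.5 * 350.72
Q = 2630.4 kJ

2630.4


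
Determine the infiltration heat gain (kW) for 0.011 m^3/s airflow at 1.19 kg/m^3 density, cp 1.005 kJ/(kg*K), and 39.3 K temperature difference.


Q = V_dot * rho * cp * dT
Q = 0.011 * 1.19 * 1.005 * 39.3
Q = 0.517 kW

0.517


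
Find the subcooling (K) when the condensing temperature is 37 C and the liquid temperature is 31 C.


Subcooling = T_cond - T_liquid
Subcooling = 37 - 31
Subcooling = 6 K

6


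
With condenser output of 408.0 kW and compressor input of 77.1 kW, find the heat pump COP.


COP_hp = Q_cond / W
COP_hp = 408.0 / 77.1
COP_hp = 5.292

5.292


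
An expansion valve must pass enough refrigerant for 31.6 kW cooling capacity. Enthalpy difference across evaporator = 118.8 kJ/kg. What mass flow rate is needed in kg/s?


m_dot = Q / dh
m_dot = 31.6 / 118.8
m_dot = 0.266 kg/s

0.266


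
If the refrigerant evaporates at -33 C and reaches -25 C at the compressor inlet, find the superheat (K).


Superheat = T_suction - T_evap
Superheat = -25 - (-33)
Superheat = 8 K

8


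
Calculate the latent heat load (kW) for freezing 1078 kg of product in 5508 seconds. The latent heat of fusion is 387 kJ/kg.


Q_lat = m * h_fg / t
Q_lat = 1078 * 387 / 5508
Q_lat = 75.74 kW

75.74


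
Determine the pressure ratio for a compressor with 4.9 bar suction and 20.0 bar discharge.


PR = P_high / P_low
PR = 20.0 / 4.9
PR = 4.082

4.082


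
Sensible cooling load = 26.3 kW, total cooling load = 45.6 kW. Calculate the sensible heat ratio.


SHR = Q_sensible / Q_total
SHR = 26.3 / 45.6
SHR = 0.577

0.577


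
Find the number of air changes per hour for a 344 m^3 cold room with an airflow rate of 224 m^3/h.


ACH = flow / volume
ACH = 224 / 344
ACH = 0.651

0.651


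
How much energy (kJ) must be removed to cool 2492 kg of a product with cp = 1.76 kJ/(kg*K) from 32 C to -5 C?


dT = 32 - (-5) = 37 K
Q = m * cp * dT = 2492 * 1.76 * 37
Q = 162279 kJ

162279


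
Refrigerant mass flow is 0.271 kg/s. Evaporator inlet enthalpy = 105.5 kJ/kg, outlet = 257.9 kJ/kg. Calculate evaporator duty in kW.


dh = 257.9 - 105.5 = 152.4 kJ/kg
Q_evap = m_dot * dh = 0.271 * 152.4
Q_evap = 41.3 kW

41.3


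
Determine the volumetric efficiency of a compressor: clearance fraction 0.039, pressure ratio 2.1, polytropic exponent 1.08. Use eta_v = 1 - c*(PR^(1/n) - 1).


PR^(1/n) = 2.1^(1/1.08) = 1.98770165
eta_v = 1 - 0.039 * (1.98770165 - 1)
eta_v = 0.9615

0.9615


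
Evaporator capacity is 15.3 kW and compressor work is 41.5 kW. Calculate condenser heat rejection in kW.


Q_cond = Q_evap + W
Q_cond = 15.3 + 41.5
Q_cond = 56.8 kW

56.8


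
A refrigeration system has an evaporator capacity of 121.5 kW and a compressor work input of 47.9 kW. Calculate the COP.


COP = Q_evap / W
COP = 121.5 / 47.9
COP = 2.537

2.537


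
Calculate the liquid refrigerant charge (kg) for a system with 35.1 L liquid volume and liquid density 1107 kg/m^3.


Charge = V * rho / 1000
Charge = 35.1 * 1107 / 1000
Charge = 38.86 kg

38.86


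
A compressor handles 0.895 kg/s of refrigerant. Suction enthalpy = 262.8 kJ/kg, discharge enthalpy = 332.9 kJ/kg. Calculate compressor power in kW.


dh = 332.9 - 262.8 = 70.1 kJ/kg
W = m_dot * dh = 0.895 * 70.1 = 62.74 kW

62.74


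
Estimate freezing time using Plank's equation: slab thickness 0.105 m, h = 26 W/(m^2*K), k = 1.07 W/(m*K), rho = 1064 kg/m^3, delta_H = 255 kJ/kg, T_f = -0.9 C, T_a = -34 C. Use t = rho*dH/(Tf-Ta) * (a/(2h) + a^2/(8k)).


dT = -0.9 - (-34) = 33.1 K
term1 = a/(2h) = 0.105/(2*26) = 0.002019230769
term2 = a^2/(8k) = 0.105^2/(8*1.07) = 0.00128796729
t = rho*dH*1000/dT * (term1 + term2)
t = 1064*255*1000/33.1 * (0.002019230769 + 0.00128796729)
t = 27109 s

27109


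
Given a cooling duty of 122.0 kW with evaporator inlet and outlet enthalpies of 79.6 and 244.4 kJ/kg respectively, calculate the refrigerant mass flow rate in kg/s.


dh = 244.4 - 79.6 = 164.8 kJ/kg
m_dot = Q / dh = 122.0 / 164.8 = 0.7403 kg/s

0.7403


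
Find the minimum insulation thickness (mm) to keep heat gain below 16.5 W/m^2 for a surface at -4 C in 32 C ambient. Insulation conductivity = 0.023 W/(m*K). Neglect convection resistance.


dT = 32 - (-4) = 36 K
thickness = k * dT / q_max * 1000
thickness = 0.023 * 36 / 16.5 * 1000
thickness = 50.2 mm

50.2


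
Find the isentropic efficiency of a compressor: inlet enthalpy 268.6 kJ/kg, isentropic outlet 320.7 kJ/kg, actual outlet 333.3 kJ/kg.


dh_ideal = 320.7 - 268.6 = 52.1 kJ/kg
dh_actual = 333.3 - 268.6 = 64.7 kJ/kg
eta_s = dh_ideal / dh_actual = 52.1 / 64.7
eta_s = 0.8053

0.8053


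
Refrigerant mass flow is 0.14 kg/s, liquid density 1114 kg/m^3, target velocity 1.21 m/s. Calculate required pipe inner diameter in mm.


A = m_dot / (rho * v) = 0.14 / (1114 * 1.21) = 0.0001038621897 m^2
d = sqrt(4*A/pi) * 1000
d = 11.5 mm

11.5


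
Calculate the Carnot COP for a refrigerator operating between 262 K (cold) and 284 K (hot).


dT = 284 - 262 = 22 K
COP_carnot = T_cold / dT = 262 / 22
COP_carnot = 11.909

11.909


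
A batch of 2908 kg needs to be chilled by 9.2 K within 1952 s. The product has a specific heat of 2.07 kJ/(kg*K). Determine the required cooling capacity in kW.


Q = m * cp * dT / t
Q = 2908 * 2.07 * 9.2 / 1952
Q = 28.371 kW

28.371


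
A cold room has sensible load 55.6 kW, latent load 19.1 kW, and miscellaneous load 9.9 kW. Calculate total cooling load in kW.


Q_total = Q_s + Q_l + Q_misc
Q_total = 55.6 + 19.1 + 9.9
Q_total = 84.6 kW

84.6


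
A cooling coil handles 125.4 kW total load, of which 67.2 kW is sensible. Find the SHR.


SHR = Q_sensible / Q_total
SHR = 67.2 / 125.4
SHR = 0.536

0.536


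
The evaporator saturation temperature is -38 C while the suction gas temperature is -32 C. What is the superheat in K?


Superheat = T_suction - T_evap
Superheat = -32 - (-38)
Superheat = 6 K

6


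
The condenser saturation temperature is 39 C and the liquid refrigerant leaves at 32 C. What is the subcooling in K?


Subcooling = T_cond - T_liquid
Subcooling = 39 - 32
Subcooling = 7 K

7


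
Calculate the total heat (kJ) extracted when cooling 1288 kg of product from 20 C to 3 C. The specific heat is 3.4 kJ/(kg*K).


dT = 20 - (3) = 17 K
Q = m * cp * dT = 1288 * 3.4 * 17
Q = 74446 kJ

74446


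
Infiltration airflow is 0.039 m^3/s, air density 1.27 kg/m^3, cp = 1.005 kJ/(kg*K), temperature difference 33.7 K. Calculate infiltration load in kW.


Q = V_dot * rho * cp * dT
Q = 0.039 * 1.27 * 1.005 * 33.7
Q = 1.678 kW

1.678


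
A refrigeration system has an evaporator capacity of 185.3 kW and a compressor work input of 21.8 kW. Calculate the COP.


COP = Q_evap / W
COP = 185.3 / 21.8
COP = 8.5

8.5


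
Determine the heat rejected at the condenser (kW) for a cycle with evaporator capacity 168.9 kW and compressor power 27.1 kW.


Q_cond = Q_evap + W
Q_cond = 168.9 + 27.1
Q_cond = 196.0 kW

196.0


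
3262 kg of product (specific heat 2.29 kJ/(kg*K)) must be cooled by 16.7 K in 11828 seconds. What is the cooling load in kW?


Q = m * cp * dT / t
Q = 3262 * 2.29 * 16.7 / 11828
Q = 10.547 kW

10.547


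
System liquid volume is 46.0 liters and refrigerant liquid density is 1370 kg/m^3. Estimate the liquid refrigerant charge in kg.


Charge = V * rho / 1000
Charge = 46.0 * 1370 / 1000
Charge = 63.02 kg

63.02


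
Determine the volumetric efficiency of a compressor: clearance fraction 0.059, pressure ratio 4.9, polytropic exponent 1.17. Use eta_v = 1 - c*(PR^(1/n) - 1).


PR^(1/n) = 4.9^(1/1.17) = 3.88965587
eta_v = 1 - 0.059 * (3.88965587 - 1)
eta_v = 0.8295

0.8295


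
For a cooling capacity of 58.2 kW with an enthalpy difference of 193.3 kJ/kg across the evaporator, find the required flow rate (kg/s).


m_dot = Q / dh
m_dot = 58.2 / 193.3
m_dot = 0.3011 kg/s

0.3011


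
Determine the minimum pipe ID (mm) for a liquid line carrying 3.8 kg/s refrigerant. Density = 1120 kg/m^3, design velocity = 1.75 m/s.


A = m_dot / (rho * v) = 3.8 / (1120 * 1.75) = 0.00193877551 m^2
d = sqrt(4*A/pi) * 1000
d = 49.7 mm

49.7


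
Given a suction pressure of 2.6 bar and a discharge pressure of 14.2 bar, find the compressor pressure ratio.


PR = P_high / P_low
PR = 14.2 / 2.6
PR = 5.462

5.462


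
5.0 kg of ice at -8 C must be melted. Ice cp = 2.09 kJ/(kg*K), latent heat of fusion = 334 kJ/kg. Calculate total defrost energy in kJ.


Sensible heat = cp * dT = 2.09 * 8 = 16.72 kJ/kg
Total per kg = 16.72 + 334 = 350.72 kJ/kg
Q = m * total = 5.0 * 350.72
Q = 1753.6 kJ

1753.6


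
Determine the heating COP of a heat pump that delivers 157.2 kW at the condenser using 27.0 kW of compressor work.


COP_hp = Q_cond / W
COP_hp = 157.2 / 27.0
COP_hp = 5.822

5.822


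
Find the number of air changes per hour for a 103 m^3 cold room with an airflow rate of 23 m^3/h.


ACH = flow / volume
ACH = 23 / 103
ACH = 0.223

0.223


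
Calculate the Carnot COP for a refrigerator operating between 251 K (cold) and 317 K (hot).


dT = 317 - 251 = 66 K
COP_carnot = T_cold / dT = 251 / 66
COP_carnot = 3.803

3.803


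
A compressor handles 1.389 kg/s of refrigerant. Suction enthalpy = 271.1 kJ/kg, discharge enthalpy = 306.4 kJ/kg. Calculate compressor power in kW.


dh = 306.4 - 271.1 = 35.3 kJ/kg
W = m_dot * dh = 1.389 * 35.3 = 49.03 kW

49.03


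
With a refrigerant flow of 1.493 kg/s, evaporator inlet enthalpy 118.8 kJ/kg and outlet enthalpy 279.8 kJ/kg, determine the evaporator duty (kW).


dh = 279.8 - 118.8 = 161.0 kJ/kg
Q_evap = m_dot * dh = 1.493 * 161.0
Q_evap = 240.37 kW

240.37


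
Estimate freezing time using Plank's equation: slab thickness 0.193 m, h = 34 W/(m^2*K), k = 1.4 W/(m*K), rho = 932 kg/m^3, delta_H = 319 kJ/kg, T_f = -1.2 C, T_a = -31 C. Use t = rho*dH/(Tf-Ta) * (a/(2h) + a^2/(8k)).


dT = -1.2 - (-31) = 29.8 K
term1 = a/(2h) = 0.193/(2*34) = 0.002838235294
term2 = a^2/(8k) = 0.193^2/(8*1.4) = 0.003325803571
t = rho*dH*1000/dT * (term1 + term2)
t = 932*319*1000/29.8 * (0.002838235294 + 0.003325803571)
t = 61497 s

61497


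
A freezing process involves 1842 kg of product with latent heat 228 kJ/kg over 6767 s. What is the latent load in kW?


Q_lat = m * h_fg / t
Q_lat = 1842 * 228 / 6767
Q_lat = 62.06 kW

62.06


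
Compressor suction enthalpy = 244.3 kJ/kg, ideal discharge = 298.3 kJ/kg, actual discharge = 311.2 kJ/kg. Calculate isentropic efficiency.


dh_ideal = 298.3 - 244.3 = 54.0 kJ/kg
dh_actual = 311.2 - 244.3 = 66.9 kJ/kg
eta_s = dh_ideal / dh_actual = 54.0 / 66.9
eta_s = 0.8072

0.8072


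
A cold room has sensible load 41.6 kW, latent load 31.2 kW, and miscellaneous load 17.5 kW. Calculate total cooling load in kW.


Q_total = Q_s + Q_l + Q_misc
Q_total = 41.6 + 31.2 + 17.5
Q_total = 90.3 kW

90.3


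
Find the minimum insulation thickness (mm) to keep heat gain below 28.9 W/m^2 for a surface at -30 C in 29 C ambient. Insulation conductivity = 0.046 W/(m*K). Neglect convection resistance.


dT = 29 - (-30) = 59 K
thickness = k * dT / q_max * 1000
thickness = 0.046 * 59 / 28.9 * 1000
thickness = 93.9 mm

93.9


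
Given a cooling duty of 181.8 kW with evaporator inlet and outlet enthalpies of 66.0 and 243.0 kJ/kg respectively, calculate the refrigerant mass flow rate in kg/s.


dh = 243.0 - 66.0 = 177.0 kJ/kg
m_dot = Q / dh = 181.8 / 177.0 = 1.0271 kg/s

1.0271


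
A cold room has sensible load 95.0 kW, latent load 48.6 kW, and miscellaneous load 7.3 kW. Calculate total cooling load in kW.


Q_total = Q_s + Q_l + Q_misc
Q_total = 95.0 + 48.6 + 7.3
Q_total = 150.9 kW

150.9


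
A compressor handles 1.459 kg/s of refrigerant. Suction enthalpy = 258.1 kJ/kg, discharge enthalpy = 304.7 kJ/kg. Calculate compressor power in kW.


dh = 304.7 - 258.1 = 46.6 kJ/kg
W = m_dot * dh = 1.459 * 46.6 = 67.99 kW

67.99


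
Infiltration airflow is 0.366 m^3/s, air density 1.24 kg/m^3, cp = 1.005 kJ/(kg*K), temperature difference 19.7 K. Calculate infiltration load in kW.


Q = V_dot * rho * cp * dT
Q = 0.366 * 1.24 * 1.005 * 19.7
Q = 8.985 kW

8.985


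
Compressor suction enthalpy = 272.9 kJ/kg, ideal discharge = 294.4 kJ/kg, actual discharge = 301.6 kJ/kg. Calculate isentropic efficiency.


dh_ideal = 294.4 - 272.9 = 21.5 kJ/kg
dh_actual = 301.6 - 272.9 = 28.7 kJ/kg
eta_s = dh_ideal / dh_actual = 21.5 / 28.7
eta_s = 0.7491

0.7491


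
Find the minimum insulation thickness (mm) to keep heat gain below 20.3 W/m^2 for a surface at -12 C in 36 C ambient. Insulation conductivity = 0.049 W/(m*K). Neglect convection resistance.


dT = 36 - (-12) = 48 K
thickness = k * dT / q_max * 1000
thickness = 0.049 * 48 / 20.3 * 1000
thickness = 115.9 mm

115.9


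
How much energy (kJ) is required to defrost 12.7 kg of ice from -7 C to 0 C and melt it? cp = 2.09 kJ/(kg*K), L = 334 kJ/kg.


Sensible heat = cp * dT = 2.09 * 7 = 14.63 kJ/kg
Total per kg = 14.63 + 334 = 348.63 kJ/kg
Q = m * total = 12.7 * 348.63
Q = 4427.6 kJ

4427.6


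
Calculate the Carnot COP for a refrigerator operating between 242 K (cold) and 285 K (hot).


dT = 285 - 242 = 43 K
COP_carnot = T_cold / dT = 242 / 43
COP_carnot = 5.628

5.628


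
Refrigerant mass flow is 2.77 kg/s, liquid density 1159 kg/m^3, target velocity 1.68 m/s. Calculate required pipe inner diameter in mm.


A = m_dot / (rho * v) = 2.77 / (1159 * 1.68) = 0.001422613912 m^2
d = sqrt(4*A/pi) * 1000
d = 42.6 mm

42.6


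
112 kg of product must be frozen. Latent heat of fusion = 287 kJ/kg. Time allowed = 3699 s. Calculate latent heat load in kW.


Q_lat = m * h_fg / t
Q_lat = 112 * 287 / 3699
Q_lat = 8.69 kW

8.69


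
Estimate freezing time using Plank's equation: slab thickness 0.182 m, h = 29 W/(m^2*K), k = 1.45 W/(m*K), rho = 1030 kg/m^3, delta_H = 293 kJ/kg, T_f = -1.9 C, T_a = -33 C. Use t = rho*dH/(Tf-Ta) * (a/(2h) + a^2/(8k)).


dT = -1.9 - (-33) = 31.1 K
term1 = a/(2h) = 0.182/(2*29) = 0.003137931034
term2 = a^2/(8k) = 0.182^2/(8*1.45) = 0.002855517241
t = rho*dH*1000/dT * (term1 + term2)
t = 1030*293*1000/31.1 * (0.003137931034 + 0.002855517241)
t = 58160 s

58160


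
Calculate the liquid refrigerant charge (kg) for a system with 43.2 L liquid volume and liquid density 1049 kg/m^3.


Charge = V * rho / 1000
Charge = 43.2 * 1049 / 1000
Charge = 45.32 kg

45.32


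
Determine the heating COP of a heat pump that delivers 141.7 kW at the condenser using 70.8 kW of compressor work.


COP_hp = Q_cond / W
COP_hp = 141.7 / 70.8
COP_hp = 2.001

2.001


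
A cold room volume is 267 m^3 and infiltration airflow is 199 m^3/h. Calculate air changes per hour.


ACH = flow / volume
ACH = 199 / 267
ACH = 0.745

0.745


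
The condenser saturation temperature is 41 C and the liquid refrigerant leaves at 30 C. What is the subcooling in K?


Subcooling = T_cond - T_liquid
Subcooling = 41 - 30
Subcooling = 11 K

11
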